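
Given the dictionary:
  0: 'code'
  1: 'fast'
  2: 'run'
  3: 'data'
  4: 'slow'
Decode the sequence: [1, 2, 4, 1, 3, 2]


Look up each index in the dictionary:
  1 -> 'fast'
  2 -> 'run'
  4 -> 'slow'
  1 -> 'fast'
  3 -> 'data'
  2 -> 'run'

Decoded: "fast run slow fast data run"


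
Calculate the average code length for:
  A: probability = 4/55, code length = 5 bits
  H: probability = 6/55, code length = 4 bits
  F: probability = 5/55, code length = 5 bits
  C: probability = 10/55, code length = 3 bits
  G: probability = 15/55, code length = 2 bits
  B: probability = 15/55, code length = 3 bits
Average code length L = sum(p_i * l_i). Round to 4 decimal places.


Weighted contributions p_i * l_i:
  A: (4/55) * 5 = 20/55
  H: (6/55) * 4 = 24/55
  F: (5/55) * 5 = 25/55
  C: (10/55) * 3 = 30/55
  G: (15/55) * 2 = 30/55
  B: (15/55) * 3 = 45/55
Sum = (20 + 24 + 25 + 30 + 30 + 45)/55 = 174/55

L = 174/55 = 3.1636 bits/symbol


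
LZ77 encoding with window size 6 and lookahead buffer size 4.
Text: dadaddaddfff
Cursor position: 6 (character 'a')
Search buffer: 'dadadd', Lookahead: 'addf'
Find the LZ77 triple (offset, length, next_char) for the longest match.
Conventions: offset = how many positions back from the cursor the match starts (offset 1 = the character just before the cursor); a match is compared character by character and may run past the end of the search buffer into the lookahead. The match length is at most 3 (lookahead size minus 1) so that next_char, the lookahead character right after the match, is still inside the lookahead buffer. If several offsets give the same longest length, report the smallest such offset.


Try each offset into the search buffer:
  offset=1 (pos 5, char 'd'): match length 0
  offset=2 (pos 4, char 'd'): match length 0
  offset=3 (pos 3, char 'a'): match length 3
  offset=4 (pos 2, char 'd'): match length 0
  offset=5 (pos 1, char 'a'): match length 2
  offset=6 (pos 0, char 'd'): match length 0
Longest match has length 3 at offset 3.
next_char = character at position 6 + 3 = 9 -> 'f'

Best match: offset=3, length=3 (matching 'add' starting at position 3)
LZ77 triple: (3, 3, 'f')


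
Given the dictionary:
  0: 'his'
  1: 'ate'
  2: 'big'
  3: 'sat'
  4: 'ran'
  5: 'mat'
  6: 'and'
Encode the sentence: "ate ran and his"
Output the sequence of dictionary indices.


Look up each word in the dictionary:
  'ate' -> 1
  'ran' -> 4
  'and' -> 6
  'his' -> 0

Encoded: [1, 4, 6, 0]


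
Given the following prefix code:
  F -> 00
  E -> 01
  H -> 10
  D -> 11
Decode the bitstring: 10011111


Decoding step by step:
Bits 10 -> H
Bits 01 -> E
Bits 11 -> D
Bits 11 -> D


Decoded message: HEDD


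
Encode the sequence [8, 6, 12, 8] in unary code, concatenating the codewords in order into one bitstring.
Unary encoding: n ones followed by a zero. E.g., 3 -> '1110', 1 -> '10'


Encode each number as n ones followed by a terminating 0:
  8 -> 111111110 (9 bits)
  6 -> 1111110 (7 bits)
  12 -> 1111111111110 (13 bits)
  8 -> 111111110 (9 bits)
Total length = 9 + 7 + 13 + 9 = 38 bits.

Unary([8, 6, 12, 8]) = 11111111011111101111111111110111111110 (38 bits)


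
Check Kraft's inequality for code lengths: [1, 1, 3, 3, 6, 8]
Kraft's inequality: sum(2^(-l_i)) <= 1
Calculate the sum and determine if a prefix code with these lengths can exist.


Sum = 2^(-1) + 2^(-1) + 2^(-3) + 2^(-3) + 2^(-6) + 2^(-8)
    = 0.5 + 0.5 + 0.125 + 0.125 + 0.015625 + 0.00390625
    = 325/256 = 1.26953125
Since 1.26953125 > 1, Kraft's inequality is NOT satisfied.
A prefix code with these lengths CANNOT exist.

Kraft sum = 1.26953125. Not satisfied.


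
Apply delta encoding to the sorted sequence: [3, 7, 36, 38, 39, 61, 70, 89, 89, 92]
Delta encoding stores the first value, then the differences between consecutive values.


First value: 3
Deltas:
  7 - 3 = 4
  36 - 7 = 29
  38 - 36 = 2
  39 - 38 = 1
  61 - 39 = 22
  70 - 61 = 9
  89 - 70 = 19
  89 - 89 = 0
  92 - 89 = 3


Delta encoded: [3, 4, 29, 2, 1, 22, 9, 19, 0, 3]


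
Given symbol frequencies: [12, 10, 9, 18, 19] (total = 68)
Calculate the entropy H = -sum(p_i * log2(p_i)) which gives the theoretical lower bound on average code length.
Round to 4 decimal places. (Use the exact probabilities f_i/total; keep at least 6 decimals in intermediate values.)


Per-symbol terms -p_i * log2(p_i) with p_i = f_i/68:
  p = 12/68 = 0.176471: log2(p) = -2.502500, -p*log2(p) = 0.441618
  p = 10/68 = 0.147059: log2(p) = -2.765535, -p*log2(p) = 0.406696
  p = 9/68 = 0.132353: log2(p) = -2.917538, -p*log2(p) = 0.386145
  p = 18/68 = 0.264706: log2(p) = -1.917538, -p*log2(p) = 0.507584
  p = 19/68 = 0.279412: log2(p) = -1.839535, -p*log2(p) = 0.513988
H = 0.441618 + 0.406696 + 0.386145 + 0.507584 + 0.513988 = 2.256031

H = 2.256 bits/symbol


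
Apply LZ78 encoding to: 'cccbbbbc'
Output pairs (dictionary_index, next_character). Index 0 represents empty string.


LZ78 encoding steps:
Dictionary: {0: ''}
Step 1: w='' (idx 0), next='c' -> output (0, 'c'), add 'c' as idx 1
Step 2: w='c' (idx 1), next='c' -> output (1, 'c'), add 'cc' as idx 2
Step 3: w='' (idx 0), next='b' -> output (0, 'b'), add 'b' as idx 3
Step 4: w='b' (idx 3), next='b' -> output (3, 'b'), add 'bb' as idx 4
Step 5: w='b' (idx 3), next='c' -> output (3, 'c'), add 'bc' as idx 5


Encoded: [(0, 'c'), (1, 'c'), (0, 'b'), (3, 'b'), (3, 'c')]


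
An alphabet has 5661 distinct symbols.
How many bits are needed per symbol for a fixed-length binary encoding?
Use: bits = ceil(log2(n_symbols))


log2(5661) = 12.4668
Bracket: 2^12 = 4096 < 5661 <= 2^13 = 8192
So ceil(log2(5661)) = 13

bits = ceil(log2(5661)) = ceil(12.4668) = 13 bits


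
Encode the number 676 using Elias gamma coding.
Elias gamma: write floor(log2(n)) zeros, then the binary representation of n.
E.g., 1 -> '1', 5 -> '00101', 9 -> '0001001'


num_bits = floor(log2(676)) + 1 = 10
leading_zeros = num_bits - 1 = 9
binary(676) = 1010100100

Elias gamma(676) = '000000000' + '1010100100' = 0000000001010100100 (19 bits)


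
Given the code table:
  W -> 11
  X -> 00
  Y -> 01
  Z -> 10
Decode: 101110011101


Decoding:
10 -> Z
11 -> W
10 -> Z
01 -> Y
11 -> W
01 -> Y


Result: ZWZYWY


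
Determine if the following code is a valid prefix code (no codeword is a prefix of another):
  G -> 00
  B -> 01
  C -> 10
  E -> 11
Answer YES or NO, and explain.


Checking each pair (does one codeword prefix another?):
  G='00' vs B='01': no prefix
  G='00' vs C='10': no prefix
  G='00' vs E='11': no prefix
  B='01' vs G='00': no prefix
  B='01' vs C='10': no prefix
  B='01' vs E='11': no prefix
  C='10' vs G='00': no prefix
  C='10' vs B='01': no prefix
  C='10' vs E='11': no prefix
  E='11' vs G='00': no prefix
  E='11' vs B='01': no prefix
  E='11' vs C='10': no prefix
No violation found over all pairs.

YES -- this is a valid prefix code. No codeword is a prefix of any other codeword.


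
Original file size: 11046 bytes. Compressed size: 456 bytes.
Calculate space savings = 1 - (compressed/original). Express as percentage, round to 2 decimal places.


ratio = compressed/original = 456/11046 = 0.041282
savings = 1 - ratio = 1 - 0.041282 = 0.958718
as a percentage: 0.958718 * 100 = 95.87%

Space savings = 1 - 456/11046 = 95.87%


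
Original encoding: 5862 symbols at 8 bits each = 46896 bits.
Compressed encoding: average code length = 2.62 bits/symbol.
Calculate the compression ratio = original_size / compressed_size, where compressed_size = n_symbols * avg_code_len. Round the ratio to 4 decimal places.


original_size = n_symbols * orig_bits = 5862 * 8 = 46896 bits
compressed_size = n_symbols * avg_code_len = 5862 * 2.62 = 15358.44 bits
ratio = original_size / compressed_size = 46896 / 15358.44 = 3.0534

Compression ratio = 3.0534


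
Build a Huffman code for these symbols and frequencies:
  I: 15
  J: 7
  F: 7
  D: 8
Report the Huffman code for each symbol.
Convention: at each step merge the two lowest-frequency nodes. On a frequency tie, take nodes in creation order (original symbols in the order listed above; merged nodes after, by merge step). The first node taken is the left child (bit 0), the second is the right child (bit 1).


Huffman tree construction:
Step 1: Merge J(7) + F(7) = 14
Step 2: Merge D(8) + (J+F)(14) = 22
Step 3: Merge I(15) + (D+(J+F))(22) = 37
Read each symbol's code off the tree from the root (left child = 0, right child = 1).

Codes:
  I: 0 (length 1)
  J: 110 (length 3)
  F: 111 (length 3)
  D: 10 (length 2)
Average code length: 73/37 = 1.9730 bits/symbol


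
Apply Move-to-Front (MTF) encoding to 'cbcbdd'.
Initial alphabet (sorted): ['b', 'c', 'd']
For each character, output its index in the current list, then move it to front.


MTF encoding:
'c': index 1 in ['b', 'c', 'd'] -> ['c', 'b', 'd']
'b': index 1 in ['c', 'b', 'd'] -> ['b', 'c', 'd']
'c': index 1 in ['b', 'c', 'd'] -> ['c', 'b', 'd']
'b': index 1 in ['c', 'b', 'd'] -> ['b', 'c', 'd']
'd': index 2 in ['b', 'c', 'd'] -> ['d', 'b', 'c']
'd': index 0 in ['d', 'b', 'c'] -> ['d', 'b', 'c']


Output: [1, 1, 1, 1, 2, 0]


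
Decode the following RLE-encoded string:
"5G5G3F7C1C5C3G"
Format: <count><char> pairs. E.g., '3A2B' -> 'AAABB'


Expanding each <count><char> pair:
  5G -> 'GGGGG'
  5G -> 'GGGGG'
  3F -> 'FFF'
  7C -> 'CCCCCCC'
  1C -> 'C'
  5C -> 'CCCCC'
  3G -> 'GGG'

Decoded = GGGGGGGGGGFFFCCCCCCCCCCCCCGGG


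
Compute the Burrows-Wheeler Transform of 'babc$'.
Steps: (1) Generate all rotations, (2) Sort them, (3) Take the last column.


Rotations (sorted):
  0: $babc -> last char: c
  1: abc$b -> last char: b
  2: babc$ -> last char: $
  3: bc$ba -> last char: a
  4: c$bab -> last char: b


BWT = cb$ab


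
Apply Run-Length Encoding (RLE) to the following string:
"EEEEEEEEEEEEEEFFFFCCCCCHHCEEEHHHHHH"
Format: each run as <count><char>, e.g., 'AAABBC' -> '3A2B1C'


Scanning runs left to right:
  i=0: run of 'E' x 14 -> '14E'
  i=14: run of 'F' x 4 -> '4F'
  i=18: run of 'C' x 5 -> '5C'
  i=23: run of 'H' x 2 -> '2H'
  i=25: run of 'C' x 1 -> '1C'
  i=26: run of 'E' x 3 -> '3E'
  i=29: run of 'H' x 6 -> '6H'

RLE = 14E4F5C2H1C3E6H


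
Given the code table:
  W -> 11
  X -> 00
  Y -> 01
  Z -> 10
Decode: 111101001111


Decoding:
11 -> W
11 -> W
01 -> Y
00 -> X
11 -> W
11 -> W


Result: WWYXWW


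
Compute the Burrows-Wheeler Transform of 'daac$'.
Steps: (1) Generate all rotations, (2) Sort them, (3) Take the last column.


Rotations (sorted):
  0: $daac -> last char: c
  1: aac$d -> last char: d
  2: ac$da -> last char: a
  3: c$daa -> last char: a
  4: daac$ -> last char: $


BWT = cdaa$


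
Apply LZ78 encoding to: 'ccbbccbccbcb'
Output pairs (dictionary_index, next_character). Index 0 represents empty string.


LZ78 encoding steps:
Dictionary: {0: ''}
Step 1: w='' (idx 0), next='c' -> output (0, 'c'), add 'c' as idx 1
Step 2: w='c' (idx 1), next='b' -> output (1, 'b'), add 'cb' as idx 2
Step 3: w='' (idx 0), next='b' -> output (0, 'b'), add 'b' as idx 3
Step 4: w='c' (idx 1), next='c' -> output (1, 'c'), add 'cc' as idx 4
Step 5: w='b' (idx 3), next='c' -> output (3, 'c'), add 'bc' as idx 5
Step 6: w='cb' (idx 2), next='c' -> output (2, 'c'), add 'cbc' as idx 6
Step 7: w='b' (idx 3), end of input -> output (3, '')


Encoded: [(0, 'c'), (1, 'b'), (0, 'b'), (1, 'c'), (3, 'c'), (2, 'c'), (3, '')]


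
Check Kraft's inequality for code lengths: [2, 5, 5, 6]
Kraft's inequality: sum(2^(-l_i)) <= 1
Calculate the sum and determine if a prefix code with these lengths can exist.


Sum = 2^(-2) + 2^(-5) + 2^(-5) + 2^(-6)
    = 0.25 + 0.03125 + 0.03125 + 0.015625
    = 21/64 = 0.328125
Since 0.328125 <= 1, Kraft's inequality IS satisfied.
A prefix code with these lengths CAN exist.

Kraft sum = 0.328125. Satisfied.


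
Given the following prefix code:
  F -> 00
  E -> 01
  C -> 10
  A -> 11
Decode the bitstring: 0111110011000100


Decoding step by step:
Bits 01 -> E
Bits 11 -> A
Bits 11 -> A
Bits 00 -> F
Bits 11 -> A
Bits 00 -> F
Bits 01 -> E
Bits 00 -> F


Decoded message: EAAFAFEF


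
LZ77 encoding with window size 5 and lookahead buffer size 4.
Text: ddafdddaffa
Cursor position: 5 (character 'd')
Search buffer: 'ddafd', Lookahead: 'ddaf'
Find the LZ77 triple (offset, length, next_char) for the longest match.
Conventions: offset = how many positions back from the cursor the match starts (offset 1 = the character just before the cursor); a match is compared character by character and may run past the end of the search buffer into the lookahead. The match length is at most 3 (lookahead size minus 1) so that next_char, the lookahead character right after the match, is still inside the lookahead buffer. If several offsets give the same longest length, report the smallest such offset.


Try each offset into the search buffer:
  offset=1 (pos 4, char 'd'): match length 2
  offset=2 (pos 3, char 'f'): match length 0
  offset=3 (pos 2, char 'a'): match length 0
  offset=4 (pos 1, char 'd'): match length 1
  offset=5 (pos 0, char 'd'): match length 3
Longest match has length 3 at offset 5.
next_char = character at position 5 + 3 = 8 -> 'f'

Best match: offset=5, length=3 (matching 'dda' starting at position 0)
LZ77 triple: (5, 3, 'f')


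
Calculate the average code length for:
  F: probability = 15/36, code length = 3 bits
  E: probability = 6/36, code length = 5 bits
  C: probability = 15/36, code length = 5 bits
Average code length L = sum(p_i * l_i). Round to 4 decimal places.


Weighted contributions p_i * l_i:
  F: (15/36) * 3 = 45/36
  E: (6/36) * 5 = 30/36
  C: (15/36) * 5 = 75/36
Sum = (45 + 30 + 75)/36 = 150/36

L = 150/36 = 4.1667 bits/symbol


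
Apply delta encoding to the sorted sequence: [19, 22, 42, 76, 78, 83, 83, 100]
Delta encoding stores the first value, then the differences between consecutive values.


First value: 19
Deltas:
  22 - 19 = 3
  42 - 22 = 20
  76 - 42 = 34
  78 - 76 = 2
  83 - 78 = 5
  83 - 83 = 0
  100 - 83 = 17


Delta encoded: [19, 3, 20, 34, 2, 5, 0, 17]


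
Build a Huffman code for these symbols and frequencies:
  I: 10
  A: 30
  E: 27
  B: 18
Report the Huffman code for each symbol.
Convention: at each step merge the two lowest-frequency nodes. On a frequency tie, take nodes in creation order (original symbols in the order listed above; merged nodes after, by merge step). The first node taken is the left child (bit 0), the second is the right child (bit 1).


Huffman tree construction:
Step 1: Merge I(10) + B(18) = 28
Step 2: Merge E(27) + (I+B)(28) = 55
Step 3: Merge A(30) + (E+(I+B))(55) = 85
Read each symbol's code off the tree from the root (left child = 0, right child = 1).

Codes:
  I: 110 (length 3)
  A: 0 (length 1)
  E: 10 (length 2)
  B: 111 (length 3)
Average code length: 168/85 = 1.9765 bits/symbol


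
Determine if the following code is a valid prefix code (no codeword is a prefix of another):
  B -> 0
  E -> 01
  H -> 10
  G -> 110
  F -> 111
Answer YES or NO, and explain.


Checking each pair (does one codeword prefix another?):
  B='0' vs E='01': prefix -- VIOLATION

NO -- this is NOT a valid prefix code. B (0) is a prefix of E (01).


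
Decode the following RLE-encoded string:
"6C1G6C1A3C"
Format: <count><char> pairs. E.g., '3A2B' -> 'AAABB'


Expanding each <count><char> pair:
  6C -> 'CCCCCC'
  1G -> 'G'
  6C -> 'CCCCCC'
  1A -> 'A'
  3C -> 'CCC'

Decoded = CCCCCCGCCCCCCACCC


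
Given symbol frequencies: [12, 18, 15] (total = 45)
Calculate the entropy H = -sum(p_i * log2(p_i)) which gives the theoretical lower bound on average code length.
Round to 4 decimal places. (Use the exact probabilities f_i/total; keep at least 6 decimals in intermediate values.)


Per-symbol terms -p_i * log2(p_i) with p_i = f_i/45:
  p = 12/45 = 0.266667: log2(p) = -1.906891, -p*log2(p) = 0.508504
  p = 18/45 = 0.400000: log2(p) = -1.321928, -p*log2(p) = 0.528771
  p = 15/45 = 0.333333: log2(p) = -1.584963, -p*log2(p) = 0.528321
H = 0.508504 + 0.528771 + 0.528321 = 1.565596

H = 1.5656 bits/symbol


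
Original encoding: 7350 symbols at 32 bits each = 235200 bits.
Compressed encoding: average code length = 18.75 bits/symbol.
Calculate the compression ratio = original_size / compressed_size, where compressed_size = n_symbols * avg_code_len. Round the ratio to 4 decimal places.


original_size = n_symbols * orig_bits = 7350 * 32 = 235200 bits
compressed_size = n_symbols * avg_code_len = 7350 * 18.75 = 137812.5 bits
ratio = original_size / compressed_size = 235200 / 137812.5 = 1.7067

Compression ratio = 1.7067


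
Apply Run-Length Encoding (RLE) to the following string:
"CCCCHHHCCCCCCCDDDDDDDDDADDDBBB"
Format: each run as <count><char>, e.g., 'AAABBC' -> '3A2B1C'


Scanning runs left to right:
  i=0: run of 'C' x 4 -> '4C'
  i=4: run of 'H' x 3 -> '3H'
  i=7: run of 'C' x 7 -> '7C'
  i=14: run of 'D' x 9 -> '9D'
  i=23: run of 'A' x 1 -> '1A'
  i=24: run of 'D' x 3 -> '3D'
  i=27: run of 'B' x 3 -> '3B'

RLE = 4C3H7C9D1A3D3B


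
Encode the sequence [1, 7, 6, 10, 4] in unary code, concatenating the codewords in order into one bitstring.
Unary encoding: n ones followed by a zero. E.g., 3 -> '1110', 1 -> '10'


Encode each number as n ones followed by a terminating 0:
  1 -> 10 (2 bits)
  7 -> 11111110 (8 bits)
  6 -> 1111110 (7 bits)
  10 -> 11111111110 (11 bits)
  4 -> 11110 (5 bits)
Total length = 2 + 8 + 7 + 11 + 5 = 33 bits.

Unary([1, 7, 6, 10, 4]) = 101111111011111101111111111011110 (33 bits)


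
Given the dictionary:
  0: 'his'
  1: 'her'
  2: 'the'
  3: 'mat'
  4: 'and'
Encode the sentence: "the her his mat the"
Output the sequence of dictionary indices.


Look up each word in the dictionary:
  'the' -> 2
  'her' -> 1
  'his' -> 0
  'mat' -> 3
  'the' -> 2

Encoded: [2, 1, 0, 3, 2]


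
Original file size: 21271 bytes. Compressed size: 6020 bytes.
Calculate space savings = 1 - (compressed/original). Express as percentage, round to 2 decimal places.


ratio = compressed/original = 6020/21271 = 0.283014
savings = 1 - ratio = 1 - 0.283014 = 0.716986
as a percentage: 0.716986 * 100 = 71.7%

Space savings = 1 - 6020/21271 = 71.7%


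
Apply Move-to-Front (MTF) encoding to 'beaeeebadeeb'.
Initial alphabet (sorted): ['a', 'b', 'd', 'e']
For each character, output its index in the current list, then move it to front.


MTF encoding:
'b': index 1 in ['a', 'b', 'd', 'e'] -> ['b', 'a', 'd', 'e']
'e': index 3 in ['b', 'a', 'd', 'e'] -> ['e', 'b', 'a', 'd']
'a': index 2 in ['e', 'b', 'a', 'd'] -> ['a', 'e', 'b', 'd']
'e': index 1 in ['a', 'e', 'b', 'd'] -> ['e', 'a', 'b', 'd']
'e': index 0 in ['e', 'a', 'b', 'd'] -> ['e', 'a', 'b', 'd']
'e': index 0 in ['e', 'a', 'b', 'd'] -> ['e', 'a', 'b', 'd']
'b': index 2 in ['e', 'a', 'b', 'd'] -> ['b', 'e', 'a', 'd']
'a': index 2 in ['b', 'e', 'a', 'd'] -> ['a', 'b', 'e', 'd']
'd': index 3 in ['a', 'b', 'e', 'd'] -> ['d', 'a', 'b', 'e']
'e': index 3 in ['d', 'a', 'b', 'e'] -> ['e', 'd', 'a', 'b']
'e': index 0 in ['e', 'd', 'a', 'b'] -> ['e', 'd', 'a', 'b']
'b': index 3 in ['e', 'd', 'a', 'b'] -> ['b', 'e', 'd', 'a']


Output: [1, 3, 2, 1, 0, 0, 2, 2, 3, 3, 0, 3]


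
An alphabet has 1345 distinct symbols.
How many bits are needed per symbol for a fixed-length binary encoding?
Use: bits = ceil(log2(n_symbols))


log2(1345) = 10.3934
Bracket: 2^10 = 1024 < 1345 <= 2^11 = 2048
So ceil(log2(1345)) = 11

bits = ceil(log2(1345)) = ceil(10.3934) = 11 bits


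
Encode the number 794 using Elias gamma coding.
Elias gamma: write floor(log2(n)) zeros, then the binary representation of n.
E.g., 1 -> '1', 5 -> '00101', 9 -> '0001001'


num_bits = floor(log2(794)) + 1 = 10
leading_zeros = num_bits - 1 = 9
binary(794) = 1100011010

Elias gamma(794) = '000000000' + '1100011010' = 0000000001100011010 (19 bits)


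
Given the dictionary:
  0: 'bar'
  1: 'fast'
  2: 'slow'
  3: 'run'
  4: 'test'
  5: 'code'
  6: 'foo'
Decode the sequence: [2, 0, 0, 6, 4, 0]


Look up each index in the dictionary:
  2 -> 'slow'
  0 -> 'bar'
  0 -> 'bar'
  6 -> 'foo'
  4 -> 'test'
  0 -> 'bar'

Decoded: "slow bar bar foo test bar"


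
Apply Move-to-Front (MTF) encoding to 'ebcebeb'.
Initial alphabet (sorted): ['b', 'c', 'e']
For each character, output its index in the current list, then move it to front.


MTF encoding:
'e': index 2 in ['b', 'c', 'e'] -> ['e', 'b', 'c']
'b': index 1 in ['e', 'b', 'c'] -> ['b', 'e', 'c']
'c': index 2 in ['b', 'e', 'c'] -> ['c', 'b', 'e']
'e': index 2 in ['c', 'b', 'e'] -> ['e', 'c', 'b']
'b': index 2 in ['e', 'c', 'b'] -> ['b', 'e', 'c']
'e': index 1 in ['b', 'e', 'c'] -> ['e', 'b', 'c']
'b': index 1 in ['e', 'b', 'c'] -> ['b', 'e', 'c']


Output: [2, 1, 2, 2, 2, 1, 1]


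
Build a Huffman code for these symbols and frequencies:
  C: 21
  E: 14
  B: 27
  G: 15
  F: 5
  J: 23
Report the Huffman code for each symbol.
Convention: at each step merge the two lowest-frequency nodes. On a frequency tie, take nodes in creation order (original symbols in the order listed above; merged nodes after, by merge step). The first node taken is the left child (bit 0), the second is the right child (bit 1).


Huffman tree construction:
Step 1: Merge F(5) + E(14) = 19
Step 2: Merge G(15) + (F+E)(19) = 34
Step 3: Merge C(21) + J(23) = 44
Step 4: Merge B(27) + (G+(F+E))(34) = 61
Step 5: Merge (C+J)(44) + (B+(G+(F+E)))(61) = 105
Read each symbol's code off the tree from the root (left child = 0, right child = 1).

Codes:
  C: 00 (length 2)
  E: 1111 (length 4)
  B: 10 (length 2)
  G: 110 (length 3)
  F: 1110 (length 4)
  J: 01 (length 2)
Average code length: 263/105 = 2.5048 bits/symbol


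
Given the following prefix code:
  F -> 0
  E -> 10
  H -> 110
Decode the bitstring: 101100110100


Decoding step by step:
Bits 10 -> E
Bits 110 -> H
Bits 0 -> F
Bits 110 -> H
Bits 10 -> E
Bits 0 -> F


Decoded message: EHFHEF


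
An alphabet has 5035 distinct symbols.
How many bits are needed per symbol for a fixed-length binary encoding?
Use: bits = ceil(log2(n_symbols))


log2(5035) = 12.2978
Bracket: 2^12 = 4096 < 5035 <= 2^13 = 8192
So ceil(log2(5035)) = 13

bits = ceil(log2(5035)) = ceil(12.2978) = 13 bits


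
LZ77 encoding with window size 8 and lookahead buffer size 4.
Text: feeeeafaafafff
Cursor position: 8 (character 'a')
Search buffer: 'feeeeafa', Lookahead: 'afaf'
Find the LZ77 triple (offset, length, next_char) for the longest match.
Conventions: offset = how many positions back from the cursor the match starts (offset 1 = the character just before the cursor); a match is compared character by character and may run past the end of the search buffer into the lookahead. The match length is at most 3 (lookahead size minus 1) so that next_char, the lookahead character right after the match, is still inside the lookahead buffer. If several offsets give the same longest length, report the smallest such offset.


Try each offset into the search buffer:
  offset=1 (pos 7, char 'a'): match length 1
  offset=2 (pos 6, char 'f'): match length 0
  offset=3 (pos 5, char 'a'): match length 3
  offset=4 (pos 4, char 'e'): match length 0
  offset=5 (pos 3, char 'e'): match length 0
  offset=6 (pos 2, char 'e'): match length 0
  offset=7 (pos 1, char 'e'): match length 0
  offset=8 (pos 0, char 'f'): match length 0
Longest match has length 3 at offset 3.
next_char = character at position 8 + 3 = 11 -> 'f'

Best match: offset=3, length=3 (matching 'afa' starting at position 5)
LZ77 triple: (3, 3, 'f')


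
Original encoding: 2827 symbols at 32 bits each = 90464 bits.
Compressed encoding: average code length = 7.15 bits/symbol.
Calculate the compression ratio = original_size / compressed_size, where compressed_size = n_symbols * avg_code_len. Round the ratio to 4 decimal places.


original_size = n_symbols * orig_bits = 2827 * 32 = 90464 bits
compressed_size = n_symbols * avg_code_len = 2827 * 7.15 = 20213.05 bits
ratio = original_size / compressed_size = 90464 / 20213.05 = 4.4755

Compression ratio = 4.4755


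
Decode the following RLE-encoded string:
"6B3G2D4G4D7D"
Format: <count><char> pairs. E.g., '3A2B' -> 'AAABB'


Expanding each <count><char> pair:
  6B -> 'BBBBBB'
  3G -> 'GGG'
  2D -> 'DD'
  4G -> 'GGGG'
  4D -> 'DDDD'
  7D -> 'DDDDDDD'

Decoded = BBBBBBGGGDDGGGGDDDDDDDDDDD


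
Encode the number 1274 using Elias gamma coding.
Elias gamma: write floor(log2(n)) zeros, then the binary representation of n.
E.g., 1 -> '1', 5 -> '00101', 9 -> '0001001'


num_bits = floor(log2(1274)) + 1 = 11
leading_zeros = num_bits - 1 = 10
binary(1274) = 10011111010

Elias gamma(1274) = '0000000000' + '10011111010' = 000000000010011111010 (21 bits)


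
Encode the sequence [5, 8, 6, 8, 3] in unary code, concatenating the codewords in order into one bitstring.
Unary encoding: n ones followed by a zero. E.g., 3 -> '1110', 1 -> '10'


Encode each number as n ones followed by a terminating 0:
  5 -> 111110 (6 bits)
  8 -> 111111110 (9 bits)
  6 -> 1111110 (7 bits)
  8 -> 111111110 (9 bits)
  3 -> 1110 (4 bits)
Total length = 6 + 9 + 7 + 9 + 4 = 35 bits.

Unary([5, 8, 6, 8, 3]) = 11111011111111011111101111111101110 (35 bits)


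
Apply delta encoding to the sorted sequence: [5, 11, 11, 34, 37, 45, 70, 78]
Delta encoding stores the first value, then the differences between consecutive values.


First value: 5
Deltas:
  11 - 5 = 6
  11 - 11 = 0
  34 - 11 = 23
  37 - 34 = 3
  45 - 37 = 8
  70 - 45 = 25
  78 - 70 = 8


Delta encoded: [5, 6, 0, 23, 3, 8, 25, 8]


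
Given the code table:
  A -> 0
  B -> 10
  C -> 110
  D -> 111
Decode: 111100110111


Decoding:
111 -> D
10 -> B
0 -> A
110 -> C
111 -> D


Result: DBACD


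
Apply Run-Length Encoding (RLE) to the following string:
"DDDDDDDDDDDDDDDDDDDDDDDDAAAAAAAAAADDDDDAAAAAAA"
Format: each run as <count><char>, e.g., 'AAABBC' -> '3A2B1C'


Scanning runs left to right:
  i=0: run of 'D' x 24 -> '24D'
  i=24: run of 'A' x 10 -> '10A'
  i=34: run of 'D' x 5 -> '5D'
  i=39: run of 'A' x 7 -> '7A'

RLE = 24D10A5D7A


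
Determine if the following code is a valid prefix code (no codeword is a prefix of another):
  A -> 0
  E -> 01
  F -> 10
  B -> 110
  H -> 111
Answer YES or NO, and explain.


Checking each pair (does one codeword prefix another?):
  A='0' vs E='01': prefix -- VIOLATION

NO -- this is NOT a valid prefix code. A (0) is a prefix of E (01).


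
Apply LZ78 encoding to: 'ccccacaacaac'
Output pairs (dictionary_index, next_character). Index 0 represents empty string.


LZ78 encoding steps:
Dictionary: {0: ''}
Step 1: w='' (idx 0), next='c' -> output (0, 'c'), add 'c' as idx 1
Step 2: w='c' (idx 1), next='c' -> output (1, 'c'), add 'cc' as idx 2
Step 3: w='c' (idx 1), next='a' -> output (1, 'a'), add 'ca' as idx 3
Step 4: w='ca' (idx 3), next='a' -> output (3, 'a'), add 'caa' as idx 4
Step 5: w='caa' (idx 4), next='c' -> output (4, 'c'), add 'caac' as idx 5


Encoded: [(0, 'c'), (1, 'c'), (1, 'a'), (3, 'a'), (4, 'c')]


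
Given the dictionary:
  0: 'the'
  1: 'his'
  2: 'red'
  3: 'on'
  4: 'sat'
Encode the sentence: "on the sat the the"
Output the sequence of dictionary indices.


Look up each word in the dictionary:
  'on' -> 3
  'the' -> 0
  'sat' -> 4
  'the' -> 0
  'the' -> 0

Encoded: [3, 0, 4, 0, 0]


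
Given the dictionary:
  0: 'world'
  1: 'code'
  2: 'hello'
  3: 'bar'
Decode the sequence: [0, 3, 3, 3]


Look up each index in the dictionary:
  0 -> 'world'
  3 -> 'bar'
  3 -> 'bar'
  3 -> 'bar'

Decoded: "world bar bar bar"


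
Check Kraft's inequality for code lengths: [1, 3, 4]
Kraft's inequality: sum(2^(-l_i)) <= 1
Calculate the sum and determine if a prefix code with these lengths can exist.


Sum = 2^(-1) + 2^(-3) + 2^(-4)
    = 0.5 + 0.125 + 0.0625
    = 11/16 = 0.6875
Since 0.6875 <= 1, Kraft's inequality IS satisfied.
A prefix code with these lengths CAN exist.

Kraft sum = 0.6875. Satisfied.


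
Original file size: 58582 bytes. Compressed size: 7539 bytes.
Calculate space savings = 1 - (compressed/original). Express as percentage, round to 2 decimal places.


ratio = compressed/original = 7539/58582 = 0.128691
savings = 1 - ratio = 1 - 0.128691 = 0.871309
as a percentage: 0.871309 * 100 = 87.13%

Space savings = 1 - 7539/58582 = 87.13%


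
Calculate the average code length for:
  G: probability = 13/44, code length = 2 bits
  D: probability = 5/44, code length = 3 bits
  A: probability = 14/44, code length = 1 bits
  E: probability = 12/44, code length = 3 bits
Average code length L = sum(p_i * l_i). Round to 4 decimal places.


Weighted contributions p_i * l_i:
  G: (13/44) * 2 = 26/44
  D: (5/44) * 3 = 15/44
  A: (14/44) * 1 = 14/44
  E: (12/44) * 3 = 36/44
Sum = (26 + 15 + 14 + 36)/44 = 91/44

L = 91/44 = 2.0682 bits/symbol


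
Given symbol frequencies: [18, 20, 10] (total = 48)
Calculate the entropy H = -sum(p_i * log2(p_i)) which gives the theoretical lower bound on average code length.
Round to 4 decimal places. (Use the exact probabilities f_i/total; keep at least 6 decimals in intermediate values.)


Per-symbol terms -p_i * log2(p_i) with p_i = f_i/48:
  p = 18/48 = 0.375000: log2(p) = -1.415037, -p*log2(p) = 0.530639
  p = 20/48 = 0.416667: log2(p) = -1.263034, -p*log2(p) = 0.526264
  p = 10/48 = 0.208333: log2(p) = -2.263034, -p*log2(p) = 0.471466
H = 0.530639 + 0.526264 + 0.471466 = 1.528369

H = 1.5284 bits/symbol


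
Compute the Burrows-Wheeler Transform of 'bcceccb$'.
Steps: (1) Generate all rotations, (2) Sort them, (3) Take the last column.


Rotations (sorted):
  0: $bcceccb -> last char: b
  1: b$bccecc -> last char: c
  2: bcceccb$ -> last char: $
  3: cb$bccec -> last char: c
  4: ccb$bcce -> last char: e
  5: cceccb$b -> last char: b
  6: ceccb$bc -> last char: c
  7: eccb$bcc -> last char: c


BWT = bc$cebcc


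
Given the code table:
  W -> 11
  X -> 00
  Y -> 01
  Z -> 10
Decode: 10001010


Decoding:
10 -> Z
00 -> X
10 -> Z
10 -> Z


Result: ZXZZ


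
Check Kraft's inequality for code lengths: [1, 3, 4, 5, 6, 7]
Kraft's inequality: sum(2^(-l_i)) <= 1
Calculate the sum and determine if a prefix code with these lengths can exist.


Sum = 2^(-1) + 2^(-3) + 2^(-4) + 2^(-5) + 2^(-6) + 2^(-7)
    = 0.5 + 0.125 + 0.0625 + 0.03125 + 0.015625 + 0.0078125
    = 95/128 = 0.7421875
Since 0.7421875 <= 1, Kraft's inequality IS satisfied.
A prefix code with these lengths CAN exist.

Kraft sum = 0.7421875. Satisfied.


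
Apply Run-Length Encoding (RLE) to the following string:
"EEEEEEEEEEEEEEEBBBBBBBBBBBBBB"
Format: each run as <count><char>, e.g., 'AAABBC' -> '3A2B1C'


Scanning runs left to right:
  i=0: run of 'E' x 15 -> '15E'
  i=15: run of 'B' x 14 -> '14B'

RLE = 15E14B


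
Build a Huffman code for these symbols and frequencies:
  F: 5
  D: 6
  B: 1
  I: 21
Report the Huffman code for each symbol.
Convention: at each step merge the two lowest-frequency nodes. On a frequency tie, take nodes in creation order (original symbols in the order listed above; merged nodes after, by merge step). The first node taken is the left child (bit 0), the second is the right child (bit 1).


Huffman tree construction:
Step 1: Merge B(1) + F(5) = 6
Step 2: Merge D(6) + (B+F)(6) = 12
Step 3: Merge (D+(B+F))(12) + I(21) = 33
Read each symbol's code off the tree from the root (left child = 0, right child = 1).

Codes:
  F: 011 (length 3)
  D: 00 (length 2)
  B: 010 (length 3)
  I: 1 (length 1)
Average code length: 51/33 = 1.5455 bits/symbol


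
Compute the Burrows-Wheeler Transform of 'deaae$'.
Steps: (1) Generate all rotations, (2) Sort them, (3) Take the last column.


Rotations (sorted):
  0: $deaae -> last char: e
  1: aae$de -> last char: e
  2: ae$dea -> last char: a
  3: deaae$ -> last char: $
  4: e$deaa -> last char: a
  5: eaae$d -> last char: d


BWT = eea$ad


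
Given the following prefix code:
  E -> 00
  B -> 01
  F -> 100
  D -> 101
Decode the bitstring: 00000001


Decoding step by step:
Bits 00 -> E
Bits 00 -> E
Bits 00 -> E
Bits 01 -> B


Decoded message: EEEB


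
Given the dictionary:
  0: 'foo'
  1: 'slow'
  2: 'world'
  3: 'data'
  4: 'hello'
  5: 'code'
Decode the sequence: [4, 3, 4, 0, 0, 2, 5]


Look up each index in the dictionary:
  4 -> 'hello'
  3 -> 'data'
  4 -> 'hello'
  0 -> 'foo'
  0 -> 'foo'
  2 -> 'world'
  5 -> 'code'

Decoded: "hello data hello foo foo world code"


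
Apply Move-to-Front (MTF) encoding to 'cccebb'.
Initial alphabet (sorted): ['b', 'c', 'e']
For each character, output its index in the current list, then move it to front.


MTF encoding:
'c': index 1 in ['b', 'c', 'e'] -> ['c', 'b', 'e']
'c': index 0 in ['c', 'b', 'e'] -> ['c', 'b', 'e']
'c': index 0 in ['c', 'b', 'e'] -> ['c', 'b', 'e']
'e': index 2 in ['c', 'b', 'e'] -> ['e', 'c', 'b']
'b': index 2 in ['e', 'c', 'b'] -> ['b', 'e', 'c']
'b': index 0 in ['b', 'e', 'c'] -> ['b', 'e', 'c']


Output: [1, 0, 0, 2, 2, 0]


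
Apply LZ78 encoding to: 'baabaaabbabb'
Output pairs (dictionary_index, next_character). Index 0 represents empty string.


LZ78 encoding steps:
Dictionary: {0: ''}
Step 1: w='' (idx 0), next='b' -> output (0, 'b'), add 'b' as idx 1
Step 2: w='' (idx 0), next='a' -> output (0, 'a'), add 'a' as idx 2
Step 3: w='a' (idx 2), next='b' -> output (2, 'b'), add 'ab' as idx 3
Step 4: w='a' (idx 2), next='a' -> output (2, 'a'), add 'aa' as idx 4
Step 5: w='ab' (idx 3), next='b' -> output (3, 'b'), add 'abb' as idx 5
Step 6: w='abb' (idx 5), end of input -> output (5, '')


Encoded: [(0, 'b'), (0, 'a'), (2, 'b'), (2, 'a'), (3, 'b'), (5, '')]


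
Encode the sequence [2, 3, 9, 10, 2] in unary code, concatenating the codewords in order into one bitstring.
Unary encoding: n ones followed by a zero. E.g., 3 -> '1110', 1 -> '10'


Encode each number as n ones followed by a terminating 0:
  2 -> 110 (3 bits)
  3 -> 1110 (4 bits)
  9 -> 1111111110 (10 bits)
  10 -> 11111111110 (11 bits)
  2 -> 110 (3 bits)
Total length = 3 + 4 + 10 + 11 + 3 = 31 bits.

Unary([2, 3, 9, 10, 2]) = 1101110111111111011111111110110 (31 bits)


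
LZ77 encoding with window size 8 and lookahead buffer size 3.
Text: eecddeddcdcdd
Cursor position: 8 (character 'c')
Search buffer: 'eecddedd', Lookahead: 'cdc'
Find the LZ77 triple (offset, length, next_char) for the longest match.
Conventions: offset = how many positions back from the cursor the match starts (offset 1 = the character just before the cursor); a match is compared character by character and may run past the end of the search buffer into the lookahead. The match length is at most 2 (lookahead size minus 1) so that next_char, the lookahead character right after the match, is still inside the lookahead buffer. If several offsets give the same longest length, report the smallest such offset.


Try each offset into the search buffer:
  offset=1 (pos 7, char 'd'): match length 0
  offset=2 (pos 6, char 'd'): match length 0
  offset=3 (pos 5, char 'e'): match length 0
  offset=4 (pos 4, char 'd'): match length 0
  offset=5 (pos 3, char 'd'): match length 0
  offset=6 (pos 2, char 'c'): match length 2
  offset=7 (pos 1, char 'e'): match length 0
  offset=8 (pos 0, char 'e'): match length 0
Longest match has length 2 at offset 6.
next_char = character at position 8 + 2 = 10 -> 'c'

Best match: offset=6, length=2 (matching 'cd' starting at position 2)
LZ77 triple: (6, 2, 'c')


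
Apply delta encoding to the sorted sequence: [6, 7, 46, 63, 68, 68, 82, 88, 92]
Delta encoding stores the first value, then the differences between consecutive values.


First value: 6
Deltas:
  7 - 6 = 1
  46 - 7 = 39
  63 - 46 = 17
  68 - 63 = 5
  68 - 68 = 0
  82 - 68 = 14
  88 - 82 = 6
  92 - 88 = 4


Delta encoded: [6, 1, 39, 17, 5, 0, 14, 6, 4]


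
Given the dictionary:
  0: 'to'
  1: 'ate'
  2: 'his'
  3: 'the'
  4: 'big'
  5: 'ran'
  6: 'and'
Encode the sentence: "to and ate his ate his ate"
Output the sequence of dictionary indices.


Look up each word in the dictionary:
  'to' -> 0
  'and' -> 6
  'ate' -> 1
  'his' -> 2
  'ate' -> 1
  'his' -> 2
  'ate' -> 1

Encoded: [0, 6, 1, 2, 1, 2, 1]


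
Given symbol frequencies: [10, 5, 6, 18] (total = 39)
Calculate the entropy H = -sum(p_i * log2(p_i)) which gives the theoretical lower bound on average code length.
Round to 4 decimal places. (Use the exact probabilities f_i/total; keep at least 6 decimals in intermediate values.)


Per-symbol terms -p_i * log2(p_i) with p_i = f_i/39:
  p = 10/39 = 0.256410: log2(p) = -1.963474, -p*log2(p) = 0.503455
  p = 5/39 = 0.128205: log2(p) = -2.963474, -p*log2(p) = 0.379933
  p = 6/39 = 0.153846: log2(p) = -2.700440, -p*log2(p) = 0.415452
  p = 18/39 = 0.461538: log2(p) = -1.115477, -p*log2(p) = 0.514836
H = 0.503455 + 0.379933 + 0.415452 + 0.514836 = 1.813676

H = 1.8137 bits/symbol


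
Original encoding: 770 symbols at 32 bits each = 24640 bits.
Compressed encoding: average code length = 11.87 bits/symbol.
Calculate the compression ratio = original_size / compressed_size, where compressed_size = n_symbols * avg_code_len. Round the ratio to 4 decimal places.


original_size = n_symbols * orig_bits = 770 * 32 = 24640 bits
compressed_size = n_symbols * avg_code_len = 770 * 11.87 = 9139.9 bits
ratio = original_size / compressed_size = 24640 / 9139.9 = 2.6959

Compression ratio = 2.6959


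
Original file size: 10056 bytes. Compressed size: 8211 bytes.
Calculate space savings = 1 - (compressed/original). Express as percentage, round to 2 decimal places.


ratio = compressed/original = 8211/10056 = 0.816527
savings = 1 - ratio = 1 - 0.816527 = 0.183473
as a percentage: 0.183473 * 100 = 18.35%

Space savings = 1 - 8211/10056 = 18.35%


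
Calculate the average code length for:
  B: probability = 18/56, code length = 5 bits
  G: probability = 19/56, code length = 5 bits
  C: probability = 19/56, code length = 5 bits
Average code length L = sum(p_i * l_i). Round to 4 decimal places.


Weighted contributions p_i * l_i:
  B: (18/56) * 5 = 90/56
  G: (19/56) * 5 = 95/56
  C: (19/56) * 5 = 95/56
Sum = (90 + 95 + 95)/56 = 280/56

L = 280/56 = 5.0000 bits/symbol


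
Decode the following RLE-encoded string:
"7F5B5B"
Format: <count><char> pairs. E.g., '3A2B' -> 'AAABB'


Expanding each <count><char> pair:
  7F -> 'FFFFFFF'
  5B -> 'BBBBB'
  5B -> 'BBBBB'

Decoded = FFFFFFFBBBBBBBBBB


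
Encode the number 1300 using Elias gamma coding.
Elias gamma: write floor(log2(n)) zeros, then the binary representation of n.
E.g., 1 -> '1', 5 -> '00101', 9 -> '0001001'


num_bits = floor(log2(1300)) + 1 = 11
leading_zeros = num_bits - 1 = 10
binary(1300) = 10100010100

Elias gamma(1300) = '0000000000' + '10100010100' = 000000000010100010100 (21 bits)


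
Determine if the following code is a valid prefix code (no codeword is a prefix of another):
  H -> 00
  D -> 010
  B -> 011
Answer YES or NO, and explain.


Checking each pair (does one codeword prefix another?):
  H='00' vs D='010': no prefix
  H='00' vs B='011': no prefix
  D='010' vs H='00': no prefix
  D='010' vs B='011': no prefix
  B='011' vs H='00': no prefix
  B='011' vs D='010': no prefix
No violation found over all pairs.

YES -- this is a valid prefix code. No codeword is a prefix of any other codeword.


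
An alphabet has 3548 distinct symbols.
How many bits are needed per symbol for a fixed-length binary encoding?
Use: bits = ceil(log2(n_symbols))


log2(3548) = 11.7928
Bracket: 2^11 = 2048 < 3548 <= 2^12 = 4096
So ceil(log2(3548)) = 12

bits = ceil(log2(3548)) = ceil(11.7928) = 12 bits


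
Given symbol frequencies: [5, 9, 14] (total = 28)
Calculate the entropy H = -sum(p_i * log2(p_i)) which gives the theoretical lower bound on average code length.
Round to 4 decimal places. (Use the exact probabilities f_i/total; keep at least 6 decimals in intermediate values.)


Per-symbol terms -p_i * log2(p_i) with p_i = f_i/28:
  p = 5/28 = 0.178571: log2(p) = -2.485427, -p*log2(p) = 0.443826
  p = 9/28 = 0.321429: log2(p) = -1.637430, -p*log2(p) = 0.526317
  p = 14/28 = 0.500000: log2(p) = -1.000000, -p*log2(p) = 0.500000
H = 0.443826 + 0.526317 + 0.500000 = 1.470143

H = 1.4701 bits/symbol


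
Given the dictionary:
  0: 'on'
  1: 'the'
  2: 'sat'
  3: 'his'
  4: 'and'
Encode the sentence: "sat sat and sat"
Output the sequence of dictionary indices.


Look up each word in the dictionary:
  'sat' -> 2
  'sat' -> 2
  'and' -> 4
  'sat' -> 2

Encoded: [2, 2, 4, 2]
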